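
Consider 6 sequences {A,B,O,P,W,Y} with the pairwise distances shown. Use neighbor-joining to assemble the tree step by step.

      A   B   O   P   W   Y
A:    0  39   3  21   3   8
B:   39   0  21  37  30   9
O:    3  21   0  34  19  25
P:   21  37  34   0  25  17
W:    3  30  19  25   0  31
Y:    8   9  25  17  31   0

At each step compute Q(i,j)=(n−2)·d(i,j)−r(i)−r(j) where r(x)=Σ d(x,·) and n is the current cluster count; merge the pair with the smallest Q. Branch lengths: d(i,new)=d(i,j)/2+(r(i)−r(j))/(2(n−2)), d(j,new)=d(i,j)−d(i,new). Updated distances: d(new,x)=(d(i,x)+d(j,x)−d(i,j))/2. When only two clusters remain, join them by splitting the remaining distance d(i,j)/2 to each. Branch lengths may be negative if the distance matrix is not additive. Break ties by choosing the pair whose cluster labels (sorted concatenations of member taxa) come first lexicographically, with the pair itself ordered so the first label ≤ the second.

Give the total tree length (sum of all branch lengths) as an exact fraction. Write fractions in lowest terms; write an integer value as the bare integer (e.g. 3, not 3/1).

step 1: merge (B,Y) at d=9, Q=-190; branch lengths B→41/4, Y→-5/4; new cluster BY
  updated: d(A,BY)=19, d(BY,O)=37/2, d(BY,P)=45/2, d(BY,W)=26
step 2: merge (BY,P) at d=45/2, Q=-121; branch lengths BY→17/2, P→14; new cluster BPY
  updated: d(A,BPY)=35/4, d(BPY,O)=15, d(BPY,W)=57/4
step 3: merge (A,O) at d=3, Q=-183/4; branch lengths A→-65/16, O→113/16; new cluster AO
  updated: d(AO,BPY)=83/8, d(AO,W)=19/2
step 4: merge (AO,BPY) at d=83/8, Q=-273/8; branch lengths AO→45/16, BPY→121/16; new cluster ABOPY
  updated: d(ABOPY,W)=107/16
step 5: merge (ABOPY,W) at d=107/16; branch lengths ABOPY→107/32, W→107/32; new cluster ABOPWY
final tree: (((A:-65/16,O:113/16):45/16,((B:41/4,Y:-5/4):17/2,P:14):121/16):107/32,W:107/32)
total length: 825/16

825/16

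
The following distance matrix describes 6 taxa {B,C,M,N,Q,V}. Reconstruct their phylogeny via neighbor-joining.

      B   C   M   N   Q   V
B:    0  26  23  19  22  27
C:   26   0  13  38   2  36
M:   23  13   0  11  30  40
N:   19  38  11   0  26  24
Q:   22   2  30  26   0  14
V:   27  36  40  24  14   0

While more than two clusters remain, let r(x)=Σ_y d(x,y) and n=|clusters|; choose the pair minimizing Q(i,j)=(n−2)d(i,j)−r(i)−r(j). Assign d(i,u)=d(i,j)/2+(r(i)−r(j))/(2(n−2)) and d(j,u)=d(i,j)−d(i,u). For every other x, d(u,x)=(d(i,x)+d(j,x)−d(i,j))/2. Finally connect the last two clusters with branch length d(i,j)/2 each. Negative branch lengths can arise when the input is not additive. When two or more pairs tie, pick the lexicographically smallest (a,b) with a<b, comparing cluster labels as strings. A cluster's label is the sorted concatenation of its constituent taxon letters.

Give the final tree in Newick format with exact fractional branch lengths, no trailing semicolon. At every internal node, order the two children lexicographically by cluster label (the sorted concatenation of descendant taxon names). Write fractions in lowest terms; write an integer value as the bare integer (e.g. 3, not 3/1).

iteration 1: select C,Q (d=2, Q=-201); attach at lengths (29/8, -13/8); label the merged cluster CQ
  updated: d(B,CQ)=23, d(CQ,M)=41/2, d(CQ,N)=31, d(CQ,V)=24
iteration 2: select M,N (d=11, Q=-293/2); attach at lengths (85/12, 47/12); label the merged cluster MN
  updated: d(B,MN)=31/2, d(CQ,MN)=81/4, d(MN,V)=53/2
iteration 3: select B,MN (d=31/2, Q=-387/4); attach at lengths (137/16, 111/16); label the merged cluster BMN
  updated: d(BMN,CQ)=111/8, d(BMN,V)=19
iteration 4: select BMN,CQ (d=111/8, Q=-455/8); attach at lengths (71/16, 151/16); label the merged cluster BCMNQ
  updated: d(BCMNQ,V)=233/16
iteration 5: select BCMNQ,V (d=233/16); attach at lengths (233/32, 233/32); label the merged cluster BCMNQV
final tree: (((B:137/16,(M:85/12,N:47/12):111/16):71/16,(C:29/8,Q:-13/8):151/16):233/32,V:233/32)
total length: 911/16

(((B:137/16,(M:85/12,N:47/12):111/16):71/16,(C:29/8,Q:-13/8):151/16):233/32,V:233/32)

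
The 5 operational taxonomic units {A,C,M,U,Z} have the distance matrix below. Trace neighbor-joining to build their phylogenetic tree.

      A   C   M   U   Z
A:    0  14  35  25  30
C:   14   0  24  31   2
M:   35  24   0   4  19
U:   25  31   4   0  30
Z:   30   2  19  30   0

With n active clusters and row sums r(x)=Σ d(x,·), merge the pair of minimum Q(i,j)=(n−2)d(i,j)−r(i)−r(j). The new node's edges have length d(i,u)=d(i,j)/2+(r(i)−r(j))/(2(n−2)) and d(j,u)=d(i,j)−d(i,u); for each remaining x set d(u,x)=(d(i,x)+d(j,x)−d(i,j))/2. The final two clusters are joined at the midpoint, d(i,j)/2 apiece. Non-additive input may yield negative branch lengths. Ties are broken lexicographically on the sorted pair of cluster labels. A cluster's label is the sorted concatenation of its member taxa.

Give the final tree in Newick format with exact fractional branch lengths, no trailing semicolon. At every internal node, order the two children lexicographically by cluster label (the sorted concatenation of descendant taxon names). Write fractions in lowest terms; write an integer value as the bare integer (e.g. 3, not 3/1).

iteration 1: select M,U (d=4, Q=-160); attach at lengths (2/3, 10/3); label the merged cluster MU
  updated: d(A,MU)=28, d(C,MU)=51/2, d(MU,Z)=45/2
iteration 2: select A,MU (d=28, Q=-92); attach at lengths (13, 15); label the merged cluster AMU
  updated: d(AMU,C)=23/4, d(AMU,Z)=49/4
iteration 3: select AMU,C (d=23/4, Q=-20); attach at lengths (8, -9/4); label the merged cluster ACMU
  updated: d(ACMU,Z)=17/4
iteration 4: select ACMU,Z (d=17/4); attach at lengths (17/8, 17/8); label the merged cluster ACMUZ
final tree: (((A:13,(M:2/3,U:10/3):15):8,C:-9/4):17/8,Z:17/8)
total length: 42

(((A:13,(M:2/3,U:10/3):15):8,C:-9/4):17/8,Z:17/8)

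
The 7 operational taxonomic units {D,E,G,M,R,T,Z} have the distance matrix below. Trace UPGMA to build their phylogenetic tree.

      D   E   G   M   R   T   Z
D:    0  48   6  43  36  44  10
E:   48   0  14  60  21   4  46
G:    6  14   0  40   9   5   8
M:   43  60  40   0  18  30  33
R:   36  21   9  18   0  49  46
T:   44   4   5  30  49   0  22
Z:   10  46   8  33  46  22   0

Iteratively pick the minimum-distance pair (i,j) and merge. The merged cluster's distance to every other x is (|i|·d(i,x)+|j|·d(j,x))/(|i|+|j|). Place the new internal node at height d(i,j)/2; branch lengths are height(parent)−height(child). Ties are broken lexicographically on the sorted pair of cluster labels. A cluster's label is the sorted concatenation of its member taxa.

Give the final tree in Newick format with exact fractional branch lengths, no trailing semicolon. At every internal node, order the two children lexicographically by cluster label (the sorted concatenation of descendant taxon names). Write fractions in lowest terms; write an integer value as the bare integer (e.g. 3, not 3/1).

iteration 1: select E,T (d=4); attach at lengths (2, 2); label the merged cluster ET
  updated: d(D,ET)=46, d(ET,G)=19/2, d(ET,M)=45, d(ET,R)=35, d(ET,Z)=34
iteration 2: select D,G (d=6); attach at lengths (3, 3); label the merged cluster DG
  updated: d(DG,ET)=111/4, d(DG,M)=83/2, d(DG,R)=45/2, d(DG,Z)=9
iteration 3: select DG,Z (d=9); attach at lengths (3/2, 9/2); label the merged cluster DGZ
  updated: d(DGZ,ET)=179/6, d(DGZ,M)=116/3, d(DGZ,R)=91/3
iteration 4: select M,R (d=18); attach at lengths (9, 9); label the merged cluster MR
  updated: d(DGZ,MR)=69/2, d(ET,MR)=40
iteration 5: select DGZ,ET (d=179/6); attach at lengths (125/12, 155/12); label the merged cluster DEGTZ
  updated: d(DEGTZ,MR)=367/10
iteration 6: select DEGTZ,MR (d=367/10); attach at lengths (103/30, 187/20); label the merged cluster DEGMRTZ
final tree: ((((D:3,G:3):3/2,Z:9/2):125/12,(E:2,T:2):155/12):103/30,(M:9,R:9):187/20)
total length: 4207/60

((((D:3,G:3):3/2,Z:9/2):125/12,(E:2,T:2):155/12):103/30,(M:9,R:9):187/20)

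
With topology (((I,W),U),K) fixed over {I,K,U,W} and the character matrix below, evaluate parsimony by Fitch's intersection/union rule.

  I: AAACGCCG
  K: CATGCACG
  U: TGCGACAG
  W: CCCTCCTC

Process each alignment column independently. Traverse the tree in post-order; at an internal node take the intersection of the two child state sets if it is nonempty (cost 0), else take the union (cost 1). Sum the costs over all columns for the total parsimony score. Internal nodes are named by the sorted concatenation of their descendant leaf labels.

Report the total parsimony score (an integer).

14

[col 0] IW: children I:{A}, W:{C} ∪→ {A,C}; cost 1
[col 0] IUW: children IW:{A,C}, U:{T} ∪→ {A,C,T}; cost 1
[col 0] IKUW: children IUW:{A,C,T}, K:{C} ∩→ {C}; cost 0
[col 1] IW: children I:{A}, W:{C} ∪→ {A,C}; cost 1
[col 1] IUW: children IW:{A,C}, U:{G} ∪→ {A,C,G}; cost 1
[col 1] IKUW: children IUW:{A,C,G}, K:{A} ∩→ {A}; cost 0
[col 2] IW: children I:{A}, W:{C} ∪→ {A,C}; cost 1
[col 2] IUW: children IW:{A,C}, U:{C} ∩→ {C}; cost 0
[col 2] IKUW: children IUW:{C}, K:{T} ∪→ {C,T}; cost 1
[col 3] IW: children I:{C}, W:{T} ∪→ {C,T}; cost 1
[col 3] IUW: children IW:{C,T}, U:{G} ∪→ {C,G,T}; cost 1
[col 3] IKUW: children IUW:{C,G,T}, K:{G} ∩→ {G}; cost 0
[col 4] IW: children I:{G}, W:{C} ∪→ {C,G}; cost 1
[col 4] IUW: children IW:{C,G}, U:{A} ∪→ {A,C,G}; cost 1
[col 4] IKUW: children IUW:{A,C,G}, K:{C} ∩→ {C}; cost 0
[col 5] IW: children I:{C}, W:{C} ∩→ {C}; cost 0
[col 5] IUW: children IW:{C}, U:{C} ∩→ {C}; cost 0
[col 5] IKUW: children IUW:{C}, K:{A} ∪→ {A,C}; cost 1
[col 6] IW: children I:{C}, W:{T} ∪→ {C,T}; cost 1
[col 6] IUW: children IW:{C,T}, U:{A} ∪→ {A,C,T}; cost 1
[col 6] IKUW: children IUW:{A,C,T}, K:{C} ∩→ {C}; cost 0
[col 7] IW: children I:{G}, W:{C} ∪→ {C,G}; cost 1
[col 7] IUW: children IW:{C,G}, U:{G} ∩→ {G}; cost 0
[col 7] IKUW: children IUW:{G}, K:{G} ∩→ {G}; cost 0
per-site changes: [2, 2, 2, 2, 2, 1, 2, 1]; total = 14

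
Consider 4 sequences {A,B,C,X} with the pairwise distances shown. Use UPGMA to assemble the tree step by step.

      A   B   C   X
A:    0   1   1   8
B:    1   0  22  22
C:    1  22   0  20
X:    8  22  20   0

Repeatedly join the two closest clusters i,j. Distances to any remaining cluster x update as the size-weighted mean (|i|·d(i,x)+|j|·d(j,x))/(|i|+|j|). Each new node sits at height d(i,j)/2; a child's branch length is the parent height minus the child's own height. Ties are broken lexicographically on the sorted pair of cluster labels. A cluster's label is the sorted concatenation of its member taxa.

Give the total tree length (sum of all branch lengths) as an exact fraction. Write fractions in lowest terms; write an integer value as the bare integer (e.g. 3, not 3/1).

1. join A+B (d=1) ⇒ AB; edges |A|=1/2, |B|=1/2
  updated: d(AB,C)=23/2, d(AB,X)=15
2. join AB+C (d=23/2) ⇒ ABC; edges |AB|=21/4, |C|=23/4
  updated: d(ABC,X)=50/3
3. join ABC+X (d=50/3) ⇒ ABCX; edges |ABC|=31/12, |X|=25/3
final tree: (((A:1/2,B:1/2):21/4,C:23/4):31/12,X:25/3)
total length: 275/12

275/12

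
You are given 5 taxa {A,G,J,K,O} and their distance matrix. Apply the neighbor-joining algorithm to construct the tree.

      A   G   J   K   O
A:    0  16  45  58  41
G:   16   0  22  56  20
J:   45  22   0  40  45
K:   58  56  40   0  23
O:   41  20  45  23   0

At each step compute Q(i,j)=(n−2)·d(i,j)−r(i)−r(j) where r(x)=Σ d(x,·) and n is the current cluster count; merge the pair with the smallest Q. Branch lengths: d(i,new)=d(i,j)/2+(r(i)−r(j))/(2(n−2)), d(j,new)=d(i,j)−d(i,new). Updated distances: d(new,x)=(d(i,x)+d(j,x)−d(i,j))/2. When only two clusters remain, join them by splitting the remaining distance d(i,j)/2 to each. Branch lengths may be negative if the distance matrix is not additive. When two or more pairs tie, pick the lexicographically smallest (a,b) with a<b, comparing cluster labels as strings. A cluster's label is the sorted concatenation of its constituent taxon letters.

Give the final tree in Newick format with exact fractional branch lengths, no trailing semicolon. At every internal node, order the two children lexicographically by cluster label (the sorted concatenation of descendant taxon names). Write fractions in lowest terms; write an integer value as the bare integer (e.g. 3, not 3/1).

(((A:133/8,G:-5/8):75/8,J:129/8):119/16,(K:39/2,O:7/2):119/16)

1. join K+O (d=23, Q=-237) ⇒ KO; edges |K|=39/2, |O|=7/2
  updated: d(A,KO)=38, d(G,KO)=53/2, d(J,KO)=31
2. join A+G (d=16, Q=-263/2) ⇒ AG; edges |A|=133/8, |G|=-5/8
  updated: d(AG,J)=51/2, d(AG,KO)=97/4
3. join AG+J (d=51/2, Q=-323/4) ⇒ AGJ; edges |AG|=75/8, |J|=129/8
  updated: d(AGJ,KO)=119/8
4. join AGJ+KO (d=119/8) ⇒ AGJKO; edges |AGJ|=119/16, |KO|=119/16
final tree: (((A:133/8,G:-5/8):75/8,J:129/8):119/16,(K:39/2,O:7/2):119/16)
total length: 635/8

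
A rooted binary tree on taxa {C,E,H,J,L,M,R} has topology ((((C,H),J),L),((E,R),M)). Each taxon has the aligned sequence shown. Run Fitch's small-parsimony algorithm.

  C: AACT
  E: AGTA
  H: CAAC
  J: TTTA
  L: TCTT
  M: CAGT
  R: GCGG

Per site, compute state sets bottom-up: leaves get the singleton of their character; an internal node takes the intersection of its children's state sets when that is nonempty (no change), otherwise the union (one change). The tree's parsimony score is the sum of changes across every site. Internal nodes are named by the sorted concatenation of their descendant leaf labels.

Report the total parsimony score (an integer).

17

site 0, node CH: C={A} ∪ H={C} → {A,C} (+1)
site 0, node CHJ: CH={A,C} ∪ J={T} → {A,C,T} (+1)
site 0, node CHJL: CHJ={A,C,T} ∩ L={T} → {T} (+0)
site 0, node ER: E={A} ∪ R={G} → {A,G} (+1)
site 0, node EMR: ER={A,G} ∪ M={C} → {A,C,G} (+1)
site 0, node CEHJLMR: CHJL={T} ∪ EMR={A,C,G} → {A,C,G,T} (+1)
site 1, node CH: C={A} ∩ H={A} → {A} (+0)
site 1, node CHJ: CH={A} ∪ J={T} → {A,T} (+1)
site 1, node CHJL: CHJ={A,T} ∪ L={C} → {A,C,T} (+1)
site 1, node ER: E={G} ∪ R={C} → {C,G} (+1)
site 1, node EMR: ER={C,G} ∪ M={A} → {A,C,G} (+1)
site 1, node CEHJLMR: CHJL={A,C,T} ∩ EMR={A,C,G} → {A,C} (+0)
site 2, node CH: C={C} ∪ H={A} → {A,C} (+1)
site 2, node CHJ: CH={A,C} ∪ J={T} → {A,C,T} (+1)
site 2, node CHJL: CHJ={A,C,T} ∩ L={T} → {T} (+0)
site 2, node ER: E={T} ∪ R={G} → {G,T} (+1)
site 2, node EMR: ER={G,T} ∩ M={G} → {G} (+0)
site 2, node CEHJLMR: CHJL={T} ∪ EMR={G} → {G,T} (+1)
site 3, node CH: C={T} ∪ H={C} → {C,T} (+1)
site 3, node CHJ: CH={C,T} ∪ J={A} → {A,C,T} (+1)
site 3, node CHJL: CHJ={A,C,T} ∩ L={T} → {T} (+0)
site 3, node ER: E={A} ∪ R={G} → {A,G} (+1)
site 3, node EMR: ER={A,G} ∪ M={T} → {A,G,T} (+1)
site 3, node CEHJLMR: CHJL={T} ∩ EMR={A,G,T} → {T} (+0)
per-site changes: [5, 4, 4, 4]; total = 17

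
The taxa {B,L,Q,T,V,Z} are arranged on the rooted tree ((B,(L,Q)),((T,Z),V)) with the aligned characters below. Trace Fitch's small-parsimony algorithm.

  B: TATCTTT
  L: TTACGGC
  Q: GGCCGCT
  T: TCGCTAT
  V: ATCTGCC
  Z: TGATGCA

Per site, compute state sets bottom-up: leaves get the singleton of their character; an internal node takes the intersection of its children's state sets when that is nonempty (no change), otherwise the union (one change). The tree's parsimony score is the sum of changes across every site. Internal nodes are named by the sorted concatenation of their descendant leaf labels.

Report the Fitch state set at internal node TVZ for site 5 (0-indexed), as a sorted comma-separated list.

C

LQ@0: {T} ∪ {G} = {G,T} (union, +1)
BLQ@0: {T} ∩ {G,T} = {T} (intersection, +0)
TZ@0: {T} ∩ {T} = {T} (intersection, +0)
TVZ@0: {T} ∪ {A} = {A,T} (union, +1)
BLQTVZ@0: {T} ∩ {A,T} = {T} (intersection, +0)
LQ@1: {T} ∪ {G} = {G,T} (union, +1)
BLQ@1: {A} ∪ {G,T} = {A,G,T} (union, +1)
TZ@1: {C} ∪ {G} = {C,G} (union, +1)
TVZ@1: {C,G} ∪ {T} = {C,G,T} (union, +1)
BLQTVZ@1: {A,G,T} ∩ {C,G,T} = {G,T} (intersection, +0)
LQ@2: {A} ∪ {C} = {A,C} (union, +1)
BLQ@2: {T} ∪ {A,C} = {A,C,T} (union, +1)
TZ@2: {G} ∪ {A} = {A,G} (union, +1)
TVZ@2: {A,G} ∪ {C} = {A,C,G} (union, +1)
BLQTVZ@2: {A,C,T} ∩ {A,C,G} = {A,C} (intersection, +0)
LQ@3: {C} ∩ {C} = {C} (intersection, +0)
BLQ@3: {C} ∩ {C} = {C} (intersection, +0)
TZ@3: {C} ∪ {T} = {C,T} (union, +1)
TVZ@3: {C,T} ∩ {T} = {T} (intersection, +0)
BLQTVZ@3: {C} ∪ {T} = {C,T} (union, +1)
LQ@4: {G} ∩ {G} = {G} (intersection, +0)
BLQ@4: {T} ∪ {G} = {G,T} (union, +1)
TZ@4: {T} ∪ {G} = {G,T} (union, +1)
TVZ@4: {G,T} ∩ {G} = {G} (intersection, +0)
BLQTVZ@4: {G,T} ∩ {G} = {G} (intersection, +0)
LQ@5: {G} ∪ {C} = {C,G} (union, +1)
BLQ@5: {T} ∪ {C,G} = {C,G,T} (union, +1)
TZ@5: {A} ∪ {C} = {A,C} (union, +1)
TVZ@5: {A,C} ∩ {C} = {C} (intersection, +0)
BLQTVZ@5: {C,G,T} ∩ {C} = {C} (intersection, +0)
LQ@6: {C} ∪ {T} = {C,T} (union, +1)
BLQ@6: {T} ∩ {C,T} = {T} (intersection, +0)
TZ@6: {T} ∪ {A} = {A,T} (union, +1)
TVZ@6: {A,T} ∪ {C} = {A,C,T} (union, +1)
BLQTVZ@6: {T} ∩ {A,C,T} = {T} (intersection, +0)
per-site changes: [2, 4, 4, 2, 2, 3, 3]; total = 20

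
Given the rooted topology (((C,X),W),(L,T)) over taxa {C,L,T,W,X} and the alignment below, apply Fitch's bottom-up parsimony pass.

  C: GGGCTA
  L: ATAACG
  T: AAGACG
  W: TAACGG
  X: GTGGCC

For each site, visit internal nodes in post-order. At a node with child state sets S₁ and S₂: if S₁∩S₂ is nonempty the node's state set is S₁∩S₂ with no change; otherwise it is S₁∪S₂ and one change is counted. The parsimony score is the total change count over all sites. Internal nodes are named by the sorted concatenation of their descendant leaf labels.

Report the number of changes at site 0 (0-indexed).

2

CX@0: {G} ∩ {G} = {G} (intersection, +0)
CWX@0: {G} ∪ {T} = {G,T} (union, +1)
LT@0: {A} ∩ {A} = {A} (intersection, +0)
CLTWX@0: {G,T} ∪ {A} = {A,G,T} (union, +1)
CX@1: {G} ∪ {T} = {G,T} (union, +1)
CWX@1: {G,T} ∪ {A} = {A,G,T} (union, +1)
LT@1: {T} ∪ {A} = {A,T} (union, +1)
CLTWX@1: {A,G,T} ∩ {A,T} = {A,T} (intersection, +0)
CX@2: {G} ∩ {G} = {G} (intersection, +0)
CWX@2: {G} ∪ {A} = {A,G} (union, +1)
LT@2: {A} ∪ {G} = {A,G} (union, +1)
CLTWX@2: {A,G} ∩ {A,G} = {A,G} (intersection, +0)
CX@3: {C} ∪ {G} = {C,G} (union, +1)
CWX@3: {C,G} ∩ {C} = {C} (intersection, +0)
LT@3: {A} ∩ {A} = {A} (intersection, +0)
CLTWX@3: {C} ∪ {A} = {A,C} (union, +1)
CX@4: {T} ∪ {C} = {C,T} (union, +1)
CWX@4: {C,T} ∪ {G} = {C,G,T} (union, +1)
LT@4: {C} ∩ {C} = {C} (intersection, +0)
CLTWX@4: {C,G,T} ∩ {C} = {C} (intersection, +0)
CX@5: {A} ∪ {C} = {A,C} (union, +1)
CWX@5: {A,C} ∪ {G} = {A,C,G} (union, +1)
LT@5: {G} ∩ {G} = {G} (intersection, +0)
CLTWX@5: {A,C,G} ∩ {G} = {G} (intersection, +0)
per-site changes: [2, 3, 2, 2, 2, 2]; total = 13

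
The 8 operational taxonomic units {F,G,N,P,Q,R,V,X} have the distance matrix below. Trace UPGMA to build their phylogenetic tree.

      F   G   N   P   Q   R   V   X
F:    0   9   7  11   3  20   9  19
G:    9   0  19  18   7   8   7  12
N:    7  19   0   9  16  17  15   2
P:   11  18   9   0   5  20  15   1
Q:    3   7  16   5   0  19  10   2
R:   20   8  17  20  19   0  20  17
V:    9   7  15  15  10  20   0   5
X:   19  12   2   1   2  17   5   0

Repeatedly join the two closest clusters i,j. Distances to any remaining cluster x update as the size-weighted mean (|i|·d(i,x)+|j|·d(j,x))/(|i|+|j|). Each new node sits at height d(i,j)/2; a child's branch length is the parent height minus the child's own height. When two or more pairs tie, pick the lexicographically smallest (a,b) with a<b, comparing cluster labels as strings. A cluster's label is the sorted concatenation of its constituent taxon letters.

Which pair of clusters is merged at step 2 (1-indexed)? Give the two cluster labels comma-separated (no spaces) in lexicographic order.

step 1: merge (P,X) at d=1; branch lengths P→1/2, X→1/2; new cluster PX
  updated: d(F,PX)=15, d(G,PX)=15, d(N,PX)=11/2, d(PX,Q)=7/2, d(PX,R)=37/2, d(PX,V)=10
step 2: merge (F,Q) at d=3; branch lengths F→3/2, Q→3/2; new cluster FQ
  updated: d(FQ,G)=8, d(FQ,N)=23/2, d(FQ,PX)=37/4, d(FQ,R)=39/2, d(FQ,V)=19/2
step 3: merge (N,PX) at d=11/2; branch lengths N→11/4, PX→9/4; new cluster NPX
  updated: d(FQ,NPX)=10, d(G,NPX)=49/3, d(NPX,R)=18, d(NPX,V)=35/3
step 4: merge (G,V) at d=7; branch lengths G→7/2, V→7/2; new cluster GV
  updated: d(FQ,GV)=35/4, d(GV,NPX)=14, d(GV,R)=14
step 5: merge (FQ,GV) at d=35/4; branch lengths FQ→23/8, GV→7/8; new cluster FGQV
  updated: d(FGQV,NPX)=12, d(FGQV,R)=67/4
step 6: merge (FGQV,NPX) at d=12; branch lengths FGQV→13/8, NPX→13/4; new cluster FGNPQVX
  updated: d(FGNPQVX,R)=121/7
step 7: merge (FGNPQVX,R) at d=121/7; branch lengths FGNPQVX→37/14, R→121/14; new cluster FGNPQRVX
final tree: ((((F:3/2,Q:3/2):23/8,(G:7/2,V:7/2):7/8):13/8,(N:11/4,(P:1/2,X:1/2):9/4):13/4):37/14,R:121/14)
total length: 2011/56

F,Q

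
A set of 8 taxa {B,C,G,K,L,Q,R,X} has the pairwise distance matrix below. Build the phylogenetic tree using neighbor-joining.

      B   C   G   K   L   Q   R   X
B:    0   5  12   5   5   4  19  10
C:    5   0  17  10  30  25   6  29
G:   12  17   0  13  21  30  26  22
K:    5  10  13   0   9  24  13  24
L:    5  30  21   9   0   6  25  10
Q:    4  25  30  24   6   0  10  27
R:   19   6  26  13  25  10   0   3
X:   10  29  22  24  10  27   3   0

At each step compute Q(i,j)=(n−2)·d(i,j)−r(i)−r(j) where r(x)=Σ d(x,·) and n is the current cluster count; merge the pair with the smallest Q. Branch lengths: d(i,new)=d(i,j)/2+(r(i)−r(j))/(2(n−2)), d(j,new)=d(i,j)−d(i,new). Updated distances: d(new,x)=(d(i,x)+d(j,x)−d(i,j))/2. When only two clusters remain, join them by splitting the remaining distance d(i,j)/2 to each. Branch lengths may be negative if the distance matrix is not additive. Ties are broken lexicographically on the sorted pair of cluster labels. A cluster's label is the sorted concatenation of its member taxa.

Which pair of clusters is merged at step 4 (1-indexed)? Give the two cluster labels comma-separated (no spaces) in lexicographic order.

BLQ,RX

1. join R+X (d=3, Q=-209) ⇒ RX; edges |R|=-5/12, |X|=41/12
  updated: d(B,RX)=13, d(C,RX)=16, d(G,RX)=45/2, d(K,RX)=17, d(L,RX)=16, d(Q,RX)=17
2. join L+Q (d=6, Q=-163) ⇒ LQ; edges |L|=11/10, |Q|=49/10
  updated: d(B,LQ)=3/2, d(C,LQ)=49/2, d(G,LQ)=45/2, d(K,LQ)=27/2, d(LQ,RX)=27/2
3. join B+LQ (d=3/2, Q=-106) ⇒ BLQ; edges |B|=-33/8, |LQ|=45/8
  updated: d(BLQ,C)=14, d(BLQ,G)=33/2, d(BLQ,K)=17/2, d(BLQ,RX)=25/2
4. join BLQ+RX (d=25/2, Q=-82) ⇒ BLQRX; edges |BLQ|=7/2, |RX|=9
  updated: d(BLQRX,C)=35/4, d(BLQRX,G)=53/4, d(BLQRX,K)=13/2
5. join BLQRX+C (d=35/4, Q=-187/4) ⇒ BCLQRX; edges |BLQRX|=41/16, |C|=99/16
  updated: d(BCLQRX,G)=43/4, d(BCLQRX,K)=31/8
6. join BCLQRX+G (d=43/4, Q=-221/8) ⇒ BCGLQRX; edges |BCLQRX|=13/16, |G|=159/16
  updated: d(BCGLQRX,K)=49/16
7. join BCGLQRX+K (d=49/16) ⇒ BCGKLQRX; edges |BCGLQRX|=49/32, |K|=49/32
final tree: (((((B:-33/8,(L:11/10,Q:49/10):45/8):7/2,(R:-5/12,X:41/12):9):41/16,C:99/16):13/16,G:159/16):49/32,K:49/32)
total length: 729/16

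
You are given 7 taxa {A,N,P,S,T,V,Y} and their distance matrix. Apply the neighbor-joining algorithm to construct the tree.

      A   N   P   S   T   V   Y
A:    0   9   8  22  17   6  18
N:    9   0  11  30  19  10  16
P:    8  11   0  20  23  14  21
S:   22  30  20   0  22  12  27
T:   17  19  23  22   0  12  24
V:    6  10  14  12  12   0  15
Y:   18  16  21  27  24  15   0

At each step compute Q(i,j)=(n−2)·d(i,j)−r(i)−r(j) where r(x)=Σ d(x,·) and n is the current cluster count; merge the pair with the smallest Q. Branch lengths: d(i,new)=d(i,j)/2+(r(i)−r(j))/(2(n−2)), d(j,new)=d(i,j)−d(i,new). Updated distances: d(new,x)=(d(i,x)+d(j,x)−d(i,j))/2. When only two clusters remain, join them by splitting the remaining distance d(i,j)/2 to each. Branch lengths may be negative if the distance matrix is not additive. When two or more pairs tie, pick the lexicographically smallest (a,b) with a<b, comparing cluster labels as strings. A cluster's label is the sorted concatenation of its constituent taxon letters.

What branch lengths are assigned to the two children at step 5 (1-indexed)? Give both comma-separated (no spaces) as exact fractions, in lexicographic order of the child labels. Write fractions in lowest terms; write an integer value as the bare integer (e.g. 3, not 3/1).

23/16,73/16

step 1: merge (S,V) at d=12, Q=-142; branch lengths S→62/5, V→-2/5; new cluster SV
  updated: d(A,SV)=8, d(N,SV)=14, d(P,SV)=11, d(SV,T)=11, d(SV,Y)=15
step 2: merge (SV,T) at d=11, Q=-109; branch lengths SV→9/8, T→79/8; new cluster STV
  updated: d(A,STV)=7, d(N,STV)=11, d(P,STV)=23/2, d(STV,Y)=14
step 3: merge (STV,Y) at d=14, Q=-141/2; branch lengths STV→11/4, Y→45/4; new cluster STVY
  updated: d(A,STVY)=11/2, d(N,STVY)=13/2, d(P,STVY)=37/4
step 4: merge (A,P) at d=8, Q=-139/4; branch lengths A→41/16, P→87/16; new cluster AP
  updated: d(AP,N)=6, d(AP,STVY)=27/8
step 5: merge (AP,N) at d=6, Q=-127/8; branch lengths AP→23/16, N→73/16; new cluster ANP
  updated: d(ANP,STVY)=31/16
step 6: merge (ANP,STVY) at d=31/16; branch lengths ANP→31/32, STVY→31/32; new cluster ANPSTVY
final tree: (((A:41/16,P:87/16):23/16,N:73/16):31/32,(((S:62/5,V:-2/5):9/8,T:79/8):11/4,Y:45/4):31/32)
total length: 847/16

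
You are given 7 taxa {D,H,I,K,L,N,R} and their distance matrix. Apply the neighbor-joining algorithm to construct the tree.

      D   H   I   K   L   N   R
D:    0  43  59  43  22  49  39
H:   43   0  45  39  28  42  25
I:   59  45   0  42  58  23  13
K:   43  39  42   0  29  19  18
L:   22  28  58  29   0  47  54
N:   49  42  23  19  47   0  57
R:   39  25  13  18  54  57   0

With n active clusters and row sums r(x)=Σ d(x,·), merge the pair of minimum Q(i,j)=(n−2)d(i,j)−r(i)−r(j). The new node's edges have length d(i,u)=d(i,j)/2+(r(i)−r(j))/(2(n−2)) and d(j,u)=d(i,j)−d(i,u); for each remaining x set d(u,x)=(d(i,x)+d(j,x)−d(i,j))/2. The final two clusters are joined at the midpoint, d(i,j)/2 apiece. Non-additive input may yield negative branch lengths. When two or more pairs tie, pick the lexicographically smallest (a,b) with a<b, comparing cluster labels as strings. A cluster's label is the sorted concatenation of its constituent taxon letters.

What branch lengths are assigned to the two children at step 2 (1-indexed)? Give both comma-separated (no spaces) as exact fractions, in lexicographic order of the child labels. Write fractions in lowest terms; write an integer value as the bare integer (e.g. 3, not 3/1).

37/4,15/4

step 1: merge (D,L) at d=22, Q=-383; branch lengths D→127/10, L→93/10; new cluster DL
  updated: d(DL,H)=49/2, d(DL,I)=95/2, d(DL,K)=25, d(DL,N)=37, d(DL,R)=71/2
step 2: merge (I,R) at d=13, Q=-267; branch lengths I→37/4, R→15/4; new cluster IR
  updated: d(DL,IR)=35, d(H,IR)=57/2, d(IR,K)=47/2, d(IR,N)=67/2
step 3: merge (DL,H) at d=49/2, Q=-182; branch lengths DL→61/6, H→43/3; new cluster DHL
  updated: d(DHL,IR)=39/2, d(DHL,K)=79/4, d(DHL,N)=109/4
step 4: merge (DHL,IR) at d=39/2, Q=-104; branch lengths DHL→29/4, IR→49/4; new cluster DHILR
  updated: d(DHILR,K)=95/8, d(DHILR,N)=165/8
step 5: merge (DHILR,K) at d=95/8, Q=-103/2; branch lengths DHILR→27/4, K→41/8; new cluster DHIKLR
  updated: d(DHIKLR,N)=111/8
step 6: merge (DHIKLR,N) at d=111/8; branch lengths DHIKLR→111/16, N→111/16; new cluster DHIKLNR
final tree: (((((D:127/10,L:93/10):61/6,H:43/3):29/4,(I:37/4,R:15/4):49/4):27/4,K:41/8):111/16,N:111/16)
total length: 419/4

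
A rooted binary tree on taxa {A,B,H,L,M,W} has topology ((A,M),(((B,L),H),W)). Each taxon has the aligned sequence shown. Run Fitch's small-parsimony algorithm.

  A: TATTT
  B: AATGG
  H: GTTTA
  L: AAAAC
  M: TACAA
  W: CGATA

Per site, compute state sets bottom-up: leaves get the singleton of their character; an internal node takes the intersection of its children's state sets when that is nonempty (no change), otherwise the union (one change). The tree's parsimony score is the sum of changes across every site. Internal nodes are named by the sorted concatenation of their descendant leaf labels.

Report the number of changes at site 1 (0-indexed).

2

AM@0: {T} ∩ {T} = {T} (intersection, +0)
BL@0: {A} ∩ {A} = {A} (intersection, +0)
BHL@0: {A} ∪ {G} = {A,G} (union, +1)
BHLW@0: {A,G} ∪ {C} = {A,C,G} (union, +1)
ABHLMW@0: {T} ∪ {A,C,G} = {A,C,G,T} (union, +1)
AM@1: {A} ∩ {A} = {A} (intersection, +0)
BL@1: {A} ∩ {A} = {A} (intersection, +0)
BHL@1: {A} ∪ {T} = {A,T} (union, +1)
BHLW@1: {A,T} ∪ {G} = {A,G,T} (union, +1)
ABHLMW@1: {A} ∩ {A,G,T} = {A} (intersection, +0)
AM@2: {T} ∪ {C} = {C,T} (union, +1)
BL@2: {T} ∪ {A} = {A,T} (union, +1)
BHL@2: {A,T} ∩ {T} = {T} (intersection, +0)
BHLW@2: {T} ∪ {A} = {A,T} (union, +1)
ABHLMW@2: {C,T} ∩ {A,T} = {T} (intersection, +0)
AM@3: {T} ∪ {A} = {A,T} (union, +1)
BL@3: {G} ∪ {A} = {A,G} (union, +1)
BHL@3: {A,G} ∪ {T} = {A,G,T} (union, +1)
BHLW@3: {A,G,T} ∩ {T} = {T} (intersection, +0)
ABHLMW@3: {A,T} ∩ {T} = {T} (intersection, +0)
AM@4: {T} ∪ {A} = {A,T} (union, +1)
BL@4: {G} ∪ {C} = {C,G} (union, +1)
BHL@4: {C,G} ∪ {A} = {A,C,G} (union, +1)
BHLW@4: {A,C,G} ∩ {A} = {A} (intersection, +0)
ABHLMW@4: {A,T} ∩ {A} = {A} (intersection, +0)
per-site changes: [3, 2, 3, 3, 3]; total = 14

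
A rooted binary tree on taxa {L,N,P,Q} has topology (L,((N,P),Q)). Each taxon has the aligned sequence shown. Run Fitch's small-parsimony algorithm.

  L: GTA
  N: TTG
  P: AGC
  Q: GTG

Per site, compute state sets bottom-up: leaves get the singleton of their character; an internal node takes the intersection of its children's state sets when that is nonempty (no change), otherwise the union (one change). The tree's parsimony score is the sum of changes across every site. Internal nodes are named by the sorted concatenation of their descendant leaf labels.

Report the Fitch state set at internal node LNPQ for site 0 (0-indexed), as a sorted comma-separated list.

G

[col 0] NP: children N:{T}, P:{A} ∪→ {A,T}; cost 1
[col 0] NPQ: children NP:{A,T}, Q:{G} ∪→ {A,G,T}; cost 1
[col 0] LNPQ: children L:{G}, NPQ:{A,G,T} ∩→ {G}; cost 0
[col 1] NP: children N:{T}, P:{G} ∪→ {G,T}; cost 1
[col 1] NPQ: children NP:{G,T}, Q:{T} ∩→ {T}; cost 0
[col 1] LNPQ: children L:{T}, NPQ:{T} ∩→ {T}; cost 0
[col 2] NP: children N:{G}, P:{C} ∪→ {C,G}; cost 1
[col 2] NPQ: children NP:{C,G}, Q:{G} ∩→ {G}; cost 0
[col 2] LNPQ: children L:{A}, NPQ:{G} ∪→ {A,G}; cost 1
per-site changes: [2, 1, 2]; total = 5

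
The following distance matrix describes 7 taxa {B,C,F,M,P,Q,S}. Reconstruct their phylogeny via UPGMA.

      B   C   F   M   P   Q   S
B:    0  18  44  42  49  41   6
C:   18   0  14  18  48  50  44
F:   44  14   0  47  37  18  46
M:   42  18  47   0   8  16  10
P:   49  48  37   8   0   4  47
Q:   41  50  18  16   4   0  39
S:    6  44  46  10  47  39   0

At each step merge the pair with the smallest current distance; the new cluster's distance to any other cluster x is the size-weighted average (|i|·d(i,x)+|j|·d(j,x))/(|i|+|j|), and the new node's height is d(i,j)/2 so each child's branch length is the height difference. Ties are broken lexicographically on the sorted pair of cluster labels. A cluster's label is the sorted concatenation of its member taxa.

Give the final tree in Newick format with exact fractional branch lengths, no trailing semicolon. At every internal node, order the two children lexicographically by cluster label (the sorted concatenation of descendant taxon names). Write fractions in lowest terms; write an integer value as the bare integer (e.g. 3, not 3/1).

iteration 1: select P,Q (d=4); attach at lengths (2, 2); label the merged cluster PQ
  updated: d(B,PQ)=45, d(C,PQ)=49, d(F,PQ)=55/2, d(M,PQ)=12, d(PQ,S)=43
iteration 2: select B,S (d=6); attach at lengths (3, 3); label the merged cluster BS
  updated: d(BS,C)=31, d(BS,F)=45, d(BS,M)=26, d(BS,PQ)=44
iteration 3: select M,PQ (d=12); attach at lengths (6, 4); label the merged cluster MPQ
  updated: d(BS,MPQ)=38, d(C,MPQ)=116/3, d(F,MPQ)=34
iteration 4: select C,F (d=14); attach at lengths (7, 7); label the merged cluster CF
  updated: d(BS,CF)=38, d(CF,MPQ)=109/3
iteration 5: select CF,MPQ (d=109/3); attach at lengths (67/6, 73/6); label the merged cluster CFMPQ
  updated: d(BS,CFMPQ)=38
iteration 6: select BS,CFMPQ (d=38); attach at lengths (16, 5/6); label the merged cluster BCFMPQS
final tree: ((B:3,S:3):16,((C:7,F:7):67/6,(M:6,(P:2,Q:2):4):73/6):5/6)
total length: 445/6

((B:3,S:3):16,((C:7,F:7):67/6,(M:6,(P:2,Q:2):4):73/6):5/6)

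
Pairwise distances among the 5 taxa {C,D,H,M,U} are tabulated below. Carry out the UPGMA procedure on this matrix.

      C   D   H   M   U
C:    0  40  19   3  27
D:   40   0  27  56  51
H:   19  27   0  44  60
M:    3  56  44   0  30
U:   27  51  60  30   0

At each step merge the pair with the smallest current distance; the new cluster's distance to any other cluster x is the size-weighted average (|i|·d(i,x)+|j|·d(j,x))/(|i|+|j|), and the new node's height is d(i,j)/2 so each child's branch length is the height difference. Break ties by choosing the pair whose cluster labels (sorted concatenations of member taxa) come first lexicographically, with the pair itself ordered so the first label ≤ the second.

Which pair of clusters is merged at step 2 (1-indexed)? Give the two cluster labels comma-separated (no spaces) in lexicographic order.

step 1: merge (C,M) at d=3; branch lengths C→3/2, M→3/2; new cluster CM
  updated: d(CM,D)=48, d(CM,H)=63/2, d(CM,U)=57/2
step 2: merge (D,H) at d=27; branch lengths D→27/2, H→27/2; new cluster DH
  updated: d(CM,DH)=159/4, d(DH,U)=111/2
step 3: merge (CM,U) at d=57/2; branch lengths CM→51/4, U→57/4; new cluster CMU
  updated: d(CMU,DH)=45
step 4: merge (CMU,DH) at d=45; branch lengths CMU→33/4, DH→9; new cluster CDHMU
final tree: (((C:3/2,M:3/2):51/4,U:57/4):33/4,(D:27/2,H:27/2):9)
total length: 297/4

D,H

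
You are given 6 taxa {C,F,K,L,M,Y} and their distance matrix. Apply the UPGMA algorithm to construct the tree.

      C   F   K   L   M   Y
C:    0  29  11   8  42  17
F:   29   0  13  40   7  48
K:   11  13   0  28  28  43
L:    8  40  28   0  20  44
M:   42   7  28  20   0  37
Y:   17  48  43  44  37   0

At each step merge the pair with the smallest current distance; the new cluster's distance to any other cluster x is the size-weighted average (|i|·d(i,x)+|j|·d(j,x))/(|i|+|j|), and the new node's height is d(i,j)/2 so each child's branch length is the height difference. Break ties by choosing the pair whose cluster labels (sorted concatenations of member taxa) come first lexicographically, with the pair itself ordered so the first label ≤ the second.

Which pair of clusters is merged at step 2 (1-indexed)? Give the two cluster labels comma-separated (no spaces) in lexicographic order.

C,L

iteration 1: select F,M (d=7); attach at lengths (7/2, 7/2); label the merged cluster FM
  updated: d(C,FM)=71/2, d(FM,K)=41/2, d(FM,L)=30, d(FM,Y)=85/2
iteration 2: select C,L (d=8); attach at lengths (4, 4); label the merged cluster CL
  updated: d(CL,FM)=131/4, d(CL,K)=39/2, d(CL,Y)=61/2
iteration 3: select CL,K (d=39/2); attach at lengths (23/4, 39/4); label the merged cluster CKL
  updated: d(CKL,FM)=86/3, d(CKL,Y)=104/3
iteration 4: select CKL,FM (d=86/3); attach at lengths (55/12, 65/6); label the merged cluster CFKLM
  updated: d(CFKLM,Y)=189/5
iteration 5: select CFKLM,Y (d=189/5); attach at lengths (137/30, 189/10); label the merged cluster CFKLMY
final tree: ((((C:4,L:4):23/4,K:39/4):55/12,(F:7/2,M:7/2):65/6):137/30,Y:189/10)
total length: 4163/60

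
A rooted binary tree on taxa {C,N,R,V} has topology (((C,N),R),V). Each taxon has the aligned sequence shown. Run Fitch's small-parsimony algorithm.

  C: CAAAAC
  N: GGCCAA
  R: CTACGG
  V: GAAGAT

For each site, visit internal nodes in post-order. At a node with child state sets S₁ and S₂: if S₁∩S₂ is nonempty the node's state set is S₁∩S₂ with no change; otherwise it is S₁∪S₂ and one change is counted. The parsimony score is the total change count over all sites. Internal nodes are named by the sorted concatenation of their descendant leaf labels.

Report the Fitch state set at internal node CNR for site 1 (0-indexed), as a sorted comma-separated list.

[col 0] CN: children C:{C}, N:{G} ∪→ {C,G}; cost 1
[col 0] CNR: children CN:{C,G}, R:{C} ∩→ {C}; cost 0
[col 0] CNRV: children CNR:{C}, V:{G} ∪→ {C,G}; cost 1
[col 1] CN: children C:{A}, N:{G} ∪→ {A,G}; cost 1
[col 1] CNR: children CN:{A,G}, R:{T} ∪→ {A,G,T}; cost 1
[col 1] CNRV: children CNR:{A,G,T}, V:{A} ∩→ {A}; cost 0
[col 2] CN: children C:{A}, N:{C} ∪→ {A,C}; cost 1
[col 2] CNR: children CN:{A,C}, R:{A} ∩→ {A}; cost 0
[col 2] CNRV: children CNR:{A}, V:{A} ∩→ {A}; cost 0
[col 3] CN: children C:{A}, N:{C} ∪→ {A,C}; cost 1
[col 3] CNR: children CN:{A,C}, R:{C} ∩→ {C}; cost 0
[col 3] CNRV: children CNR:{C}, V:{G} ∪→ {C,G}; cost 1
[col 4] CN: children C:{A}, N:{A} ∩→ {A}; cost 0
[col 4] CNR: children CN:{A}, R:{G} ∪→ {A,G}; cost 1
[col 4] CNRV: children CNR:{A,G}, V:{A} ∩→ {A}; cost 0
[col 5] CN: children C:{C}, N:{A} ∪→ {A,C}; cost 1
[col 5] CNR: children CN:{A,C}, R:{G} ∪→ {A,C,G}; cost 1
[col 5] CNRV: children CNR:{A,C,G}, V:{T} ∪→ {A,C,G,T}; cost 1
per-site changes: [2, 2, 1, 2, 1, 3]; total = 11

A,G,T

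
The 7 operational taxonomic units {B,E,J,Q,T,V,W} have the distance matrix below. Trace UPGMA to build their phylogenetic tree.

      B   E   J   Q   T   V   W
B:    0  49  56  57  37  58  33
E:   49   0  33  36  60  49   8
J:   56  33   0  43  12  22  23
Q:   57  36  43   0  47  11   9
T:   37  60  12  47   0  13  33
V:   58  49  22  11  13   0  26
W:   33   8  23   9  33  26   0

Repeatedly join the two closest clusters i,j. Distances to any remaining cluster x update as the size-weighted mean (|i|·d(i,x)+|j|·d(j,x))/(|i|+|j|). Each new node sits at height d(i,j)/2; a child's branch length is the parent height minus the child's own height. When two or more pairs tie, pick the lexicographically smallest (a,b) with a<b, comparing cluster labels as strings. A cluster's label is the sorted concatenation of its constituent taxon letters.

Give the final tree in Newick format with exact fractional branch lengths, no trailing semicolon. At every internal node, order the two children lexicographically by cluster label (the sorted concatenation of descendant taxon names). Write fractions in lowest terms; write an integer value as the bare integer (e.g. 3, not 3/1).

1. join E+W (d=8) ⇒ EW; edges |E|=4, |W|=4
  updated: d(B,EW)=41, d(EW,J)=28, d(EW,Q)=45/2, d(EW,T)=93/2, d(EW,V)=75/2
2. join Q+V (d=11) ⇒ QV; edges |Q|=11/2, |V|=11/2
  updated: d(B,QV)=115/2, d(EW,QV)=30, d(J,QV)=65/2, d(QV,T)=30
3. join J+T (d=12) ⇒ JT; edges |J|=6, |T|=6
  updated: d(B,JT)=93/2, d(EW,JT)=149/4, d(JT,QV)=125/4
4. join EW+QV (d=30) ⇒ EQVW; edges |EW|=11, |QV|=19/2
  updated: d(B,EQVW)=197/4, d(EQVW,JT)=137/4
5. join EQVW+JT (d=137/4) ⇒ EJQTVW; edges |EQVW|=17/8, |JT|=89/8
  updated: d(B,EJQTVW)=145/3
6. join B+EJQTVW (d=145/3) ⇒ BEJQTVW; edges |B|=145/6, |EJQTVW|=169/24
final tree: (B:145/6,(((E:4,W:4):11,(Q:11/2,V:11/2):19/2):17/8,(J:6,T:6):89/8):169/24)
total length: 2303/24

(B:145/6,(((E:4,W:4):11,(Q:11/2,V:11/2):19/2):17/8,(J:6,T:6):89/8):169/24)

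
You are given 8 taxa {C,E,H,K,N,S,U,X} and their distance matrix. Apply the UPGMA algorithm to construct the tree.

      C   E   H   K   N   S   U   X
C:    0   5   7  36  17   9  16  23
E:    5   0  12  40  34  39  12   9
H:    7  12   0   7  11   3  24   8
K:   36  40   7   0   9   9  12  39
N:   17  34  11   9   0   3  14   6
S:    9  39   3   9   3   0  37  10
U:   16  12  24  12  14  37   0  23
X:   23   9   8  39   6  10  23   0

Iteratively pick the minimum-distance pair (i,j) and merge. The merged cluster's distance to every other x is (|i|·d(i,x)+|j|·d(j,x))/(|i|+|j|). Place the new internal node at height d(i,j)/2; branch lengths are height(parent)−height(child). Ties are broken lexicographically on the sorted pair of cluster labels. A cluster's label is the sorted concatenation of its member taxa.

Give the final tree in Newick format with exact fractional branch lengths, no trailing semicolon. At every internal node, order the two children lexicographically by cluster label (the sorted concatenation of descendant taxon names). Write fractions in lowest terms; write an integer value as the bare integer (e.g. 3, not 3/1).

(((C:5/2,E:5/2):9/2,U:7):21/5,(((H:3/2,S:3/2):5/2,K:4):8/3,(N:3,X:3):11/3):68/15)

step 1: merge (H,S) at d=3; branch lengths H→3/2, S→3/2; new cluster HS
  updated: d(C,HS)=8, d(E,HS)=51/2, d(HS,K)=8, d(HS,N)=7, d(HS,U)=61/2, d(HS,X)=9
step 2: merge (C,E) at d=5; branch lengths C→5/2, E→5/2; new cluster CE
  updated: d(CE,HS)=67/4, d(CE,K)=38, d(CE,N)=51/2, d(CE,U)=14, d(CE,X)=16
step 3: merge (N,X) at d=6; branch lengths N→3, X→3; new cluster NX
  updated: d(CE,NX)=83/4, d(HS,NX)=8, d(K,NX)=24, d(NX,U)=37/2
step 4: merge (HS,K) at d=8; branch lengths HS→5/2, K→4; new cluster HKS
  updated: d(CE,HKS)=143/6, d(HKS,NX)=40/3, d(HKS,U)=73/3
step 5: merge (HKS,NX) at d=40/3; branch lengths HKS→8/3, NX→11/3; new cluster HKNSX
  updated: d(CE,HKNSX)=113/5, d(HKNSX,U)=22
step 6: merge (CE,U) at d=14; branch lengths CE→9/2, U→7; new cluster CEU
  updated: d(CEU,HKNSX)=112/5
step 7: merge (CEU,HKNSX) at d=112/5; branch lengths CEU→21/5, HKNSX→68/15; new cluster CEHKNSUX
final tree: (((C:5/2,E:5/2):9/2,U:7):21/5,(((H:3/2,S:3/2):5/2,K:4):8/3,(N:3,X:3):11/3):68/15)
total length: 706/15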